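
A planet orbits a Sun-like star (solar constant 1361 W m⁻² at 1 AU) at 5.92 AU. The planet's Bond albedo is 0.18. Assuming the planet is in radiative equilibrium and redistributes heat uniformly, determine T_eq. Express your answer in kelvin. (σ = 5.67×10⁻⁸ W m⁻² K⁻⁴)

T_eq ≈ 109 K

Flux at 5.92 AU: S = 1361/5.92² = 38.8 W m⁻².
Energy balance: absorbed = emitted ⇒ πR²·S(1−A) = 4πR²·σT_eq⁴, so T_eq⁴ = S(1−A)/(4σ).
T_eq = [38.8 × 0.82 / (4 × 5.67×10⁻⁸)]^(1/4) = (1.40×10⁸)^(1/4) = 109 K.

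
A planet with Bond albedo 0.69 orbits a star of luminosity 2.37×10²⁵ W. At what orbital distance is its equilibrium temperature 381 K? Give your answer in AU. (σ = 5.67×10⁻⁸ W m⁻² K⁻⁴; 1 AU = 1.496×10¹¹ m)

From T_eq⁴ = L(1−A)/(16πσd²): d = √[L(1−A)/(16πσT_eq⁴)].
d = √[2.37×10²⁵ × 0.31 / (16π × 5.67×10⁻⁸ × (381)⁴)] = 1.11×10¹⁰ m = 0.0739 AU.

d ≈ 0.0739 AU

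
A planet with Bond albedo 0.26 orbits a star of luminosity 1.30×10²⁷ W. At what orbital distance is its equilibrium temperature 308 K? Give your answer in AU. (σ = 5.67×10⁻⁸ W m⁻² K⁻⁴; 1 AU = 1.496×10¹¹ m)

d ≈ 1.29 AU

From T_eq⁴ = L(1−A)/(16πσd²): d = √[L(1−A)/(16πσT_eq⁴)].
d = √[1.30×10²⁷ × 0.74 / (16π × 5.67×10⁻⁸ × (308)⁴)] = 1.94×10¹¹ m = 1.29 AU.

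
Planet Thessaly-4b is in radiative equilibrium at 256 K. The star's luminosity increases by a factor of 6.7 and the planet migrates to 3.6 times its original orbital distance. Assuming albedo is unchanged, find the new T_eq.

T_eq ∝ L^(1/4) · d^(−1/2).
T′ = 256 × 6.7^(1/4) / 3.6^(1/2) = 217 K.

T_eq ≈ 217 K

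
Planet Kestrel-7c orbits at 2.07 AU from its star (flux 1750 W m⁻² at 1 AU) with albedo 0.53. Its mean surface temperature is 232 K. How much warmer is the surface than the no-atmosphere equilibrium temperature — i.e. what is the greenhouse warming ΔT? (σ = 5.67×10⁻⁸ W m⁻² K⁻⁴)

S = 1750/2.07² = 408.4 W m⁻².
T_eq = [S(1−A)/(4σ)]^(1/4) = [408.4×0.47/(4×5.67×10⁻⁸)]^(1/4) = 170.6 K.
ΔT = T_surf − T_eq = 232 − 170.6.

ΔT ≈ 61.4 K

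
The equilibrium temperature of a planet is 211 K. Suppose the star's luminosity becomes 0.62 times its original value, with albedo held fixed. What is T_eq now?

T_eq ∝ L^(1/4) · d^(−1/2).
T′ = 211 × 0.62^(1/4) = 187 K.

T_eq ≈ 187 K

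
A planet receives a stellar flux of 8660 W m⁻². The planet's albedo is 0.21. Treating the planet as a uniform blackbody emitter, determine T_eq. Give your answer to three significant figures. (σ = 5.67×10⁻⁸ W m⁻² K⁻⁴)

Energy balance: absorbed = emitted ⇒ πR²·S(1−A) = 4πR²·σT_eq⁴, so T_eq⁴ = S(1−A)/(4σ).
T_eq = [8660 × 0.79 / (4 × 5.67×10⁻⁸)]^(1/4) = (3.02×10¹⁰)^(1/4) = 417 K.

T_eq ≈ 417 K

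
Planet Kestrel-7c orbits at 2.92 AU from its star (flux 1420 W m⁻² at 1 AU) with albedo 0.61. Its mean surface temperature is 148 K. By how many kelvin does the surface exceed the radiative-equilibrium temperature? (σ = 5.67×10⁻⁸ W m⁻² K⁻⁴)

S = 1420/2.92² = 166.5 W m⁻².
T_eq = [S(1−A)/(4σ)]^(1/4) = [166.5×0.39/(4×5.67×10⁻⁸)]^(1/4) = 130.1 K.
ΔT = T_surf − T_eq = 148 − 130.1.

ΔT ≈ 17.9 K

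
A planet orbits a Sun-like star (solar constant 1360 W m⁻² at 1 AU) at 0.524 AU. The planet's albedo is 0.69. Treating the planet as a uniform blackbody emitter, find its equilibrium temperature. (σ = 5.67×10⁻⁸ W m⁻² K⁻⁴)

Flux at 0.524 AU: S = 1360/0.524² = 4950 W m⁻².
Energy balance: absorbed = emitted ⇒ πR²·S(1−A) = 4πR²·σT_eq⁴, so T_eq⁴ = S(1−A)/(4σ).
T_eq = [4950 × 0.31 / (4 × 5.67×10⁻⁸)]^(1/4) = (6.77×10⁹)^(1/4) = 287 K.

T_eq ≈ 287 K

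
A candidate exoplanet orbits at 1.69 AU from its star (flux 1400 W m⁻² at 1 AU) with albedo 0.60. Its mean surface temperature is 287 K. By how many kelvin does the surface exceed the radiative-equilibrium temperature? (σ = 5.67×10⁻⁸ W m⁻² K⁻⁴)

ΔT ≈ 115.5 K

S = 1400/1.69² = 490.2 W m⁻².
T_eq = [S(1−A)/(4σ)]^(1/4) = [490.2×0.40/(4×5.67×10⁻⁸)]^(1/4) = 171.5 K.
ΔT = T_surf − T_eq = 287 − 171.5.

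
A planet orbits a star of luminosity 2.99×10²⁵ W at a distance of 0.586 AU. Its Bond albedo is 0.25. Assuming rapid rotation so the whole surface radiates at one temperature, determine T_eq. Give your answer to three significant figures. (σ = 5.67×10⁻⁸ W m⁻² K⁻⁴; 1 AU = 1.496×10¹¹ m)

d = 0.586 AU = 8.77×10¹⁰ m.
Flux: S = L/(4πd²) = 2.99×10²⁵/(4π×(8.77×10¹⁰)²) = 310 W m⁻².
Energy balance: absorbed = emitted ⇒ πR²·S(1−A) = 4πR²·σT_eq⁴, so T_eq⁴ = S(1−A)/(4σ).
T_eq = [310 × 0.75 / (4 × 5.67×10⁻⁸)]^(1/4) = (1.02×10⁹)^(1/4) = 179 K.

T_eq ≈ 179 K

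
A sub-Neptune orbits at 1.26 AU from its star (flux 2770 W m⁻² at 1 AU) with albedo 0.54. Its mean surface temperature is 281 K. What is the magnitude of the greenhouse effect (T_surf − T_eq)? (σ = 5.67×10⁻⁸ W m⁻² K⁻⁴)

ΔT ≈ 37.1 K

S = 2770/1.26² = 1745 W m⁻².
T_eq = [S(1−A)/(4σ)]^(1/4) = [1745×0.46/(4×5.67×10⁻⁸)]^(1/4) = 243.9 K.
ΔT = T_surf − T_eq = 281 − 243.9.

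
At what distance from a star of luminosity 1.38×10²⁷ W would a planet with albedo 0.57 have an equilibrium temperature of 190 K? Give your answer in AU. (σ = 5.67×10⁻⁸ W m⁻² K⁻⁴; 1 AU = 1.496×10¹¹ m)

d ≈ 2.67 AU

From T_eq⁴ = L(1−A)/(16πσd²): d = √[L(1−A)/(16πσT_eq⁴)].
d = √[1.38×10²⁷ × 0.43 / (16π × 5.67×10⁻⁸ × (190)⁴)] = 4.00×10¹¹ m = 2.67 AU.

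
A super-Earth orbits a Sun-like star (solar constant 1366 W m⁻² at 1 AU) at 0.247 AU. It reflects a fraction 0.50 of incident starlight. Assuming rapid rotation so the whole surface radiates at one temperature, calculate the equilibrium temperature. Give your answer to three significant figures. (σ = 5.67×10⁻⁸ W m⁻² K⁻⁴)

Flux at 0.247 AU: S = 1366/0.247² = 2.24×10⁴ W m⁻².
Energy balance: absorbed = emitted ⇒ πR²·S(1−A) = 4πR²·σT_eq⁴, so T_eq⁴ = S(1−A)/(4σ).
T_eq = [2.24×10⁴ × 0.50 / (4 × 5.67×10⁻⁸)]^(1/4) = (4.94×10¹⁰)^(1/4) = 471 K.

T_eq ≈ 471 K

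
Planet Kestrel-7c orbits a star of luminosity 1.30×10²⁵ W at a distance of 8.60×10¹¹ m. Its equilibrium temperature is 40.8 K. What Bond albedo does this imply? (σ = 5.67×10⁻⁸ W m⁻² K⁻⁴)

Flux: S = L/(4πd²) = 1.30×10²⁵/(4π×(8.60×10¹¹)²) = 1.40 W m⁻².
From T_eq⁴ = S(1−A)/(4σ): 1−A = 4σT_eq⁴/S.
1−A = 4 × 5.67×10⁻⁸ × (40.8)⁴ / 1.40 = 0.449.

A ≈ 0.55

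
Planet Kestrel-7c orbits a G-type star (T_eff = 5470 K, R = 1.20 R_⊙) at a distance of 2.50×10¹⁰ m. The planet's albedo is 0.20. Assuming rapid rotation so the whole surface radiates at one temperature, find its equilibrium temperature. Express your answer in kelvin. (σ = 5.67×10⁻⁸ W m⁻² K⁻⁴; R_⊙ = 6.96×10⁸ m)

T_eq ≈ 669 K

R_⋆ = 1.20 × 6.96×10⁸ = 8.35×10⁸ m.
L = 4πR_⋆²σT_⋆⁴ = 4π(8.35×10⁸)² × 5.67×10⁻⁸ × (5470)⁴ = 4.45×10²⁶ W.
S = L/(4πd²) = 5.67×10⁴ W m⁻².
Energy balance: absorbed = emitted ⇒ πR²·S(1−A) = 4πR²·σT_eq⁴, so T_eq⁴ = S(1−A)/(4σ).
T_eq = [5.67×10⁴ × 0.80 / (4 × 5.67×10⁻⁸)]^(1/4) = (2.00×10¹¹)^(1/4) = 669 K.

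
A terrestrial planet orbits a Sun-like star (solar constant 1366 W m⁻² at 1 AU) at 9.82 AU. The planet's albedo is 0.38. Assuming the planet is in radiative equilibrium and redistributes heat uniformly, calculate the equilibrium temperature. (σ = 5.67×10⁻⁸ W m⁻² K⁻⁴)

T_eq ≈ 78.9 K

Flux at 9.82 AU: S = 1366/9.82² = 14.2 W m⁻².
Energy balance: absorbed = emitted ⇒ πR²·S(1−A) = 4πR²·σT_eq⁴, so T_eq⁴ = S(1−A)/(4σ).
T_eq = [14.2 × 0.62 / (4 × 5.67×10⁻⁸)]^(1/4) = (3.87×10⁷)^(1/4) = 78.9 K.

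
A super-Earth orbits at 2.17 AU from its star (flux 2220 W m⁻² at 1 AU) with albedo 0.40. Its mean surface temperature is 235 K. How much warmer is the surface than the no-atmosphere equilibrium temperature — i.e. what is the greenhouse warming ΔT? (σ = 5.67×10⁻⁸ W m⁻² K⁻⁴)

S = 2220/2.17² = 471.4 W m⁻².
T_eq = [S(1−A)/(4σ)]^(1/4) = [471.4×0.60/(4×5.67×10⁻⁸)]^(1/4) = 187.9 K.
ΔT = T_surf − T_eq = 235 − 187.9.

ΔT ≈ 47.1 K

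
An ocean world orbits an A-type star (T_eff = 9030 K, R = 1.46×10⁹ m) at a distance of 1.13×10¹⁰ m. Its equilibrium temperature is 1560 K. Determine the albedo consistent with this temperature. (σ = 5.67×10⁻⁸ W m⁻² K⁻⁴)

A ≈ 0.79

L = 4πR_⋆²σT_⋆⁴ = 4π(1.46×10⁹)² × 5.67×10⁻⁸ × (9030)⁴ = 1.01×10²⁸ W.
S = L/(4πd²) = 6.29×10⁶ W m⁻².
From T_eq⁴ = S(1−A)/(4σ): 1−A = 4σT_eq⁴/S.
1−A = 4 × 5.67×10⁻⁸ × (1560)⁴ / 6.29×10⁶ = 0.213.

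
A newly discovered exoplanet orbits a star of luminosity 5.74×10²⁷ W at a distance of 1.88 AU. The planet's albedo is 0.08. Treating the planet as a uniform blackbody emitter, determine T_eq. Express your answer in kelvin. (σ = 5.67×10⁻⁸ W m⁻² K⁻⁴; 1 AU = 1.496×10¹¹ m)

T_eq ≈ 391 K

d = 1.88 AU = 2.81×10¹¹ m.
Flux: S = L/(4πd²) = 5.74×10²⁷/(4π×(2.81×10¹¹)²) = 5770 W m⁻².
Energy balance: absorbed = emitted ⇒ πR²·S(1−A) = 4πR²·σT_eq⁴, so T_eq⁴ = S(1−A)/(4σ).
T_eq = [5770 × 0.92 / (4 × 5.67×10⁻⁸)]^(1/4) = (2.34×10¹⁰)^(1/4) = 391 K.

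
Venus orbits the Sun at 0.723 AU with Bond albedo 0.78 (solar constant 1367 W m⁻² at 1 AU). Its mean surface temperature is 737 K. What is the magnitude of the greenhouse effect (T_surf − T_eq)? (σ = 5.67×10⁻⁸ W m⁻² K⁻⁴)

ΔT ≈ 512.6 K

S = 1367/0.723² = 2615 W m⁻².
T_eq = [S(1−A)/(4σ)]^(1/4) = [2615×0.22/(4×5.67×10⁻⁸)]^(1/4) = 224.4 K.
ΔT = T_surf − T_eq = 737 − 224.4.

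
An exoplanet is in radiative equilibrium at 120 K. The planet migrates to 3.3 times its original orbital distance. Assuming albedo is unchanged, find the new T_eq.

T_eq ≈ 66.1 K

T_eq ∝ L^(1/4) · d^(−1/2).
T′ = 120 / 3.3^(1/2) = 66.1 K.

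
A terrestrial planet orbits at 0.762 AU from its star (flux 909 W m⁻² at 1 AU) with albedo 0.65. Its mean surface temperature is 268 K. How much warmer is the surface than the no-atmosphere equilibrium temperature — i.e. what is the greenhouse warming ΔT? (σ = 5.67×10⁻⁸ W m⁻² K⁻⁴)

S = 909/0.762² = 1566 W m⁻².
T_eq = [S(1−A)/(4σ)]^(1/4) = [1566×0.35/(4×5.67×10⁻⁸)]^(1/4) = 221.7 K.
ΔT = T_surf − T_eq = 268 − 221.7.

ΔT ≈ 46.3 K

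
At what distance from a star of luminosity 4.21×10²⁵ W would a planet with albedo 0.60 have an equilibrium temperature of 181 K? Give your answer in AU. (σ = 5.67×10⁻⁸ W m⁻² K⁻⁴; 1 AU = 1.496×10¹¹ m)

From T_eq⁴ = L(1−A)/(16πσd²): d = √[L(1−A)/(16πσT_eq⁴)].
d = √[4.21×10²⁵ × 0.40 / (16π × 5.67×10⁻⁸ × (181)⁴)] = 7.42×10¹⁰ m = 0.496 AU.

d ≈ 0.496 AU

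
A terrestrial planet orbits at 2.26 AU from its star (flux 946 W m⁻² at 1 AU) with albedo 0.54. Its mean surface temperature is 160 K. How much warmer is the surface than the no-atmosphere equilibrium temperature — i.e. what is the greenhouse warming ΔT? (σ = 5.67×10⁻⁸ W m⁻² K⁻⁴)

S = 946/2.26² = 185.2 W m⁻².
T_eq = [S(1−A)/(4σ)]^(1/4) = [185.2×0.46/(4×5.67×10⁻⁸)]^(1/4) = 139.2 K.
ΔT = T_surf − T_eq = 160 − 139.2.

ΔT ≈ 20.8 K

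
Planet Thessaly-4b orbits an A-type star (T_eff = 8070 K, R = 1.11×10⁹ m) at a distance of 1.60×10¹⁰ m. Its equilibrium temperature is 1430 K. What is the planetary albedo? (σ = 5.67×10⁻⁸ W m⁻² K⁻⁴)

L = 4πR_⋆²σT_⋆⁴ = 4π(1.11×10⁹)² × 5.67×10⁻⁸ × (8070)⁴ = 3.72×10²⁷ W.
S = L/(4πd²) = 1.16×10⁶ W m⁻².
From T_eq⁴ = S(1−A)/(4σ): 1−A = 4σT_eq⁴/S.
1−A = 4 × 5.67×10⁻⁸ × (1430)⁴ / 1.16×10⁶ = 0.819.

A ≈ 0.18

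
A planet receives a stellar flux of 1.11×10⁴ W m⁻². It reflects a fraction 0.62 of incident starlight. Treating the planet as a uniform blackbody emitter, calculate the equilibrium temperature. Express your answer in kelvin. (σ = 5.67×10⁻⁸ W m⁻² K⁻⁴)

Energy balance: absorbed = emitted ⇒ πR²·S(1−A) = 4πR²·σT_eq⁴, so T_eq⁴ = S(1−A)/(4σ).
T_eq = [1.11×10⁴ × 0.38 / (4 × 5.67×10⁻⁸)]^(1/4) = (1.86×10¹⁰)^(1/4) = 369 K.

T_eq ≈ 369 K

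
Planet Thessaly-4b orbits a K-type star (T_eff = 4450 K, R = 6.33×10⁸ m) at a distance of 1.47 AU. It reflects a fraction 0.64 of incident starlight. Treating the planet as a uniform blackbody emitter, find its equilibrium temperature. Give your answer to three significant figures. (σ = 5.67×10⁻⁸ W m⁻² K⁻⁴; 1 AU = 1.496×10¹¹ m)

d = 1.47 AU = 2.20×10¹¹ m.
L = 4πR_⋆²σT_⋆⁴ = 4π(6.33×10⁸)² × 5.67×10⁻⁸ × (4450)⁴ = 1.12×10²⁶ W.
S = L/(4πd²) = 184 W m⁻².
Energy balance: absorbed = emitted ⇒ πR²·S(1−A) = 4πR²·σT_eq⁴, so T_eq⁴ = S(1−A)/(4σ).
T_eq = [184 × 0.36 / (4 × 5.67×10⁻⁸)]^(1/4) = (2.92×10⁸)^(1/4) = 131 K.

T_eq ≈ 131 K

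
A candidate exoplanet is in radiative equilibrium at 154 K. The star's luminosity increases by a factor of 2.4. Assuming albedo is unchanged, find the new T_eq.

T_eq ∝ L^(1/4) · d^(−1/2).
T′ = 154 × 2.4^(1/4) = 192 K.

T_eq ≈ 192 K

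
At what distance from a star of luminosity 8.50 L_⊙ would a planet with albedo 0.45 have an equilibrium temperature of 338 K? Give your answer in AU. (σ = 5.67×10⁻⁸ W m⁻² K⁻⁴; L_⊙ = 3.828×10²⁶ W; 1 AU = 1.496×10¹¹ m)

L = 8.50 × 3.828×10²⁶ = 3.25×10²⁷ W.
From T_eq⁴ = L(1−A)/(16πσd²): d = √[L(1−A)/(16πσT_eq⁴)].
d = √[3.25×10²⁷ × 0.55 / (16π × 5.67×10⁻⁸ × (338)⁴)] = 2.19×10¹¹ m = 1.47 AU.

d ≈ 1.47 AU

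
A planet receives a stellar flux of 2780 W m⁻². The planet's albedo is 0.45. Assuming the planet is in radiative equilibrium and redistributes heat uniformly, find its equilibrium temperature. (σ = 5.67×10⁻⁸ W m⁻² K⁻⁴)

T_eq ≈ 287 K

Energy balance: absorbed = emitted ⇒ πR²·S(1−A) = 4πR²·σT_eq⁴, so T_eq⁴ = S(1−A)/(4σ).
T_eq = [2780 × 0.55 / (4 × 5.67×10⁻⁸)]^(1/4) = (6.74×10⁹)^(1/4) = 287 K.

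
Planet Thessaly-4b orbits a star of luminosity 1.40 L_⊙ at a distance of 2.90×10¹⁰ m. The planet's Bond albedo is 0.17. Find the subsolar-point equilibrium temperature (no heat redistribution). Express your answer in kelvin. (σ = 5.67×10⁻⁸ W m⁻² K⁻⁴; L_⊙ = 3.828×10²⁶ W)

T_ss ≈ 928 K

L = 1.40 × 3.828×10²⁶ = 5.36×10²⁶ W.
Flux: S = L/(4πd²) = 5.36×10²⁶/(4π×(2.90×10¹⁰)²) = 5.07×10⁴ W m⁻².
At the subsolar point the surface absorbs S(1−A) and emits σT⁴ per unit area — no factor of 4, since only the local patch is in balance.
T = [5.07×10⁴ × 0.83 / 5.67×10⁻⁸]^(1/4) = (7.42×10¹¹)^(1/4) = 928 K.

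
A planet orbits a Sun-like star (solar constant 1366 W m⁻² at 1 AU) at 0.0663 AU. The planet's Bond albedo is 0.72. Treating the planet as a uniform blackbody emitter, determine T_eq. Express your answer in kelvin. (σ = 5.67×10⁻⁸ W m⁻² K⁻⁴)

T_eq ≈ 787 K

Flux at 0.0663 AU: S = 1366/0.0663² = 3.11×10⁵ W m⁻².
Energy balance: absorbed = emitted ⇒ πR²·S(1−A) = 4πR²·σT_eq⁴, so T_eq⁴ = S(1−A)/(4σ).
T_eq = [3.11×10⁵ × 0.28 / (4 × 5.67×10⁻⁸)]^(1/4) = (3.84×10¹¹)^(1/4) = 787 K.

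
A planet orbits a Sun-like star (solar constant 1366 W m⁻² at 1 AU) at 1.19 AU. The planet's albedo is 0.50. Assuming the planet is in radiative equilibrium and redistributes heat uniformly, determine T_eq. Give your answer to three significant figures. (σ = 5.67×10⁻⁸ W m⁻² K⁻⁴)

T_eq ≈ 215 K

Flux at 1.19 AU: S = 1366/1.19² = 965 W m⁻².
Energy balance: absorbed = emitted ⇒ πR²·S(1−A) = 4πR²·σT_eq⁴, so T_eq⁴ = S(1−A)/(4σ).
T_eq = [965 × 0.50 / (4 × 5.67×10⁻⁸)]^(1/4) = (2.13×10⁹)^(1/4) = 215 K.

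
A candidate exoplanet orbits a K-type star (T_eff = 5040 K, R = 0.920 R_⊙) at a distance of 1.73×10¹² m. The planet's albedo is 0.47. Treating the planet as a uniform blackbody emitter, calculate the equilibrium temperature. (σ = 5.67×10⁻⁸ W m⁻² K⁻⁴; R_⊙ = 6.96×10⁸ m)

T_eq ≈ 58.5 K

R_⋆ = 0.920 × 6.96×10⁸ = 6.40×10⁸ m.
L = 4πR_⋆²σT_⋆⁴ = 4π(6.40×10⁸)² × 5.67×10⁻⁸ × (5040)⁴ = 1.88×10²⁶ W.
S = L/(4πd²) = 5.01 W m⁻².
Energy balance: absorbed = emitted ⇒ πR²·S(1−A) = 4πR²·σT_eq⁴, so T_eq⁴ = S(1−A)/(4σ).
T_eq = [5.01 × 0.53 / (4 × 5.67×10⁻⁸)]^(1/4) = (1.17×10⁷)^(1/4) = 58.5 K.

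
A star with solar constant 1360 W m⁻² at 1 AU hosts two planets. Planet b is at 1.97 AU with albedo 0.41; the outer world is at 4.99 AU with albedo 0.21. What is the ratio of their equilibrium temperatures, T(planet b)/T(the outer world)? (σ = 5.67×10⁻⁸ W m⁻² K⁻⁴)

T₁/T₂ ≈ 1.480

T_eq = [S₀(1−A)/(4σd²)]^(1/4), so T ∝ (1−A)^(1/4) / √d.
T₁ = [1360×0.59/(4×5.67×10⁻⁸×1.97²)]^(1/4) = 173.76 K.
T₂ = [1360×0.79/(4×5.67×10⁻⁸×4.99²)]^(1/4) = 117.44 K.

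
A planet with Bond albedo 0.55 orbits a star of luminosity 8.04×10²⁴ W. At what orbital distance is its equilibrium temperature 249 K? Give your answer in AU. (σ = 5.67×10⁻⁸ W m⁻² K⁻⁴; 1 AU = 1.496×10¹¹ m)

d ≈ 0.121 AU

From T_eq⁴ = L(1−A)/(16πσd²): d = √[L(1−A)/(16πσT_eq⁴)].
d = √[8.04×10²⁴ × 0.45 / (16π × 5.67×10⁻⁸ × (249)⁴)] = 1.82×10¹⁰ m = 0.121 AU.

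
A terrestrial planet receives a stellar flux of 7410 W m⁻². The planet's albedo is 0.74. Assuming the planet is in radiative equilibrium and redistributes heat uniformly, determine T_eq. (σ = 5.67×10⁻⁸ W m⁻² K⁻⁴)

Energy balance: absorbed = emitted ⇒ πR²·S(1−A) = 4πR²·σT_eq⁴, so T_eq⁴ = S(1−A)/(4σ).
T_eq = [7410 × 0.26 / (4 × 5.67×10⁻⁸)]^(1/4) = (8.49×10⁹)^(1/4) = 304 K.

T_eq ≈ 304 K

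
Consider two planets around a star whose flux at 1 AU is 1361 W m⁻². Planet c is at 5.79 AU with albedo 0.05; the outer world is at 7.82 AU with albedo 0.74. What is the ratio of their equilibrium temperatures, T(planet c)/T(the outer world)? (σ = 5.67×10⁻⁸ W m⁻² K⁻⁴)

T_eq = [S₀(1−A)/(4σd²)]^(1/4), so T ∝ (1−A)^(1/4) / √d.
T₁ = [1361×0.95/(4×5.67×10⁻⁸×5.79²)]^(1/4) = 114.19 K.
T₂ = [1361×0.26/(4×5.67×10⁻⁸×7.82²)]^(1/4) = 71.07 K.

T₁/T₂ ≈ 1.607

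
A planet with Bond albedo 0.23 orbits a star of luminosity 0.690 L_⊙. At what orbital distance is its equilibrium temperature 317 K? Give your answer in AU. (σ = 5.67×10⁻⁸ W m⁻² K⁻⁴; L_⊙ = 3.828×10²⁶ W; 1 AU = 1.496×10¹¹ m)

L = 0.690 × 3.828×10²⁶ = 2.64×10²⁶ W.
From T_eq⁴ = L(1−A)/(16πσd²): d = √[L(1−A)/(16πσT_eq⁴)].
d = √[2.64×10²⁶ × 0.77 / (16π × 5.67×10⁻⁸ × (317)⁴)] = 8.41×10¹⁰ m = 0.562 AU.

d ≈ 0.562 AU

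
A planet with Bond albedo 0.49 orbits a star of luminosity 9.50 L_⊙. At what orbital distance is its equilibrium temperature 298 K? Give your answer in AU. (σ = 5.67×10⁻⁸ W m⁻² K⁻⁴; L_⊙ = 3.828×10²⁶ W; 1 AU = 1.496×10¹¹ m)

d ≈ 1.92 AU

L = 9.50 × 3.828×10²⁶ = 3.64×10²⁷ W.
From T_eq⁴ = L(1−A)/(16πσd²): d = √[L(1−A)/(16πσT_eq⁴)].
d = √[3.64×10²⁷ × 0.51 / (16π × 5.67×10⁻⁸ × (298)⁴)] = 2.87×10¹¹ m = 1.92 AU.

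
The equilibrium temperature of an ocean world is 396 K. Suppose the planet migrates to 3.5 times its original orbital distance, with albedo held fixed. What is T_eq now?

T_eq ≈ 212 K

T_eq ∝ L^(1/4) · d^(−1/2).
T′ = 396 / 3.5^(1/2) = 212 K.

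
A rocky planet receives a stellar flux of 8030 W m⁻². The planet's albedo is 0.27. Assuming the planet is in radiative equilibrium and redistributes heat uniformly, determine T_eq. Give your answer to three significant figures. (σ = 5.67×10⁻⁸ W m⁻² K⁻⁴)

T_eq ≈ 401 K

Energy balance: absorbed = emitted ⇒ πR²·S(1−A) = 4πR²·σT_eq⁴, so T_eq⁴ = S(1−A)/(4σ).
T_eq = [8030 × 0.73 / (4 × 5.67×10⁻⁸)]^(1/4) = (2.58×10¹⁰)^(1/4) = 401 K.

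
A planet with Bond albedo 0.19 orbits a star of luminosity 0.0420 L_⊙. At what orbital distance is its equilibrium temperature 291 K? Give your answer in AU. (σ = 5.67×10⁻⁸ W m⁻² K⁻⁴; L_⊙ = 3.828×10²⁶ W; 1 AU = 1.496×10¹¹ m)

d ≈ 0.169 AU

L = 0.0420 × 3.828×10²⁶ = 1.61×10²⁵ W.
From T_eq⁴ = L(1−A)/(16πσd²): d = √[L(1−A)/(16πσT_eq⁴)].
d = √[1.61×10²⁵ × 0.81 / (16π × 5.67×10⁻⁸ × (291)⁴)] = 2.52×10¹⁰ m = 0.169 AU.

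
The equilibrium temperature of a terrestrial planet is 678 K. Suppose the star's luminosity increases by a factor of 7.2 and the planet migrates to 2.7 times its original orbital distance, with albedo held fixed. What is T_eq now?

T_eq ≈ 676 K

T_eq ∝ L^(1/4) · d^(−1/2).
T′ = 678 × 7.2^(1/4) / 2.7^(1/2) = 676 K.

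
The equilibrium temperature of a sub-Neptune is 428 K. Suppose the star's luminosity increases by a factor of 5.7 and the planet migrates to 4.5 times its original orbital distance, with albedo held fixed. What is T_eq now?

T_eq ∝ L^(1/4) · d^(−1/2).
T′ = 428 × 5.7^(1/4) / 4.5^(1/2) = 312 K.

T_eq ≈ 312 K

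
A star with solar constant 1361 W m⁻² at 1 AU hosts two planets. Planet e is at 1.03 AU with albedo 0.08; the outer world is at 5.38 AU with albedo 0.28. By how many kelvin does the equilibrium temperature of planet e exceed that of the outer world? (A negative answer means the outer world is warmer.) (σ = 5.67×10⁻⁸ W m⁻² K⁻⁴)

T_eq = [S₀(1−A)/(4σd²)]^(1/4), so T ∝ (1−A)^(1/4) / √d.
T₁ = [1361×0.92/(4×5.67×10⁻⁸×1.03²)]^(1/4) = 268.59 K.
T₂ = [1361×0.72/(4×5.67×10⁻⁸×5.38²)]^(1/4) = 110.53 K.

ΔT ≈ 158.1 K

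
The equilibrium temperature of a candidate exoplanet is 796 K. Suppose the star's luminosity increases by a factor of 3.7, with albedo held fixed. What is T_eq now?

T_eq ≈ 1100 K

T_eq ∝ L^(1/4) · d^(−1/2).
T′ = 796 × 3.7^(1/4) = 1100 K.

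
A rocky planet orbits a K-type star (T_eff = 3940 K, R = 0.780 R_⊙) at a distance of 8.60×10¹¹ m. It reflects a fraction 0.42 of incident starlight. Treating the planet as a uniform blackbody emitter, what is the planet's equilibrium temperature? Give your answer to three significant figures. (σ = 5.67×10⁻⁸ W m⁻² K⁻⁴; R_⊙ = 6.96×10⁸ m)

R_⋆ = 0.780 × 6.96×10⁸ = 5.43×10⁸ m.
L = 4πR_⋆²σT_⋆⁴ = 4π(5.43×10⁸)² × 5.67×10⁻⁸ × (3940)⁴ = 5.06×10²⁵ W.
S = L/(4πd²) = 5.44 W m⁻².
Energy balance: absorbed = emitted ⇒ πR²·S(1−A) = 4πR²·σT_eq⁴, so T_eq⁴ = S(1−A)/(4σ).
T_eq = [5.44 × 0.58 / (4 × 5.67×10⁻⁸)]^(1/4) = (1.39×10⁷)^(1/4) = 61.1 K.

T_eq ≈ 61.1 K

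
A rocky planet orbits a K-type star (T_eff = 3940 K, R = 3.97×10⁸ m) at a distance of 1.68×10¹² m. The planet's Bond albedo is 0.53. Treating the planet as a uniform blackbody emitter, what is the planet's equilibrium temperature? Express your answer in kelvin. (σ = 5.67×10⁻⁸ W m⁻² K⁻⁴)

T_eq ≈ 35.5 K

L = 4πR_⋆²σT_⋆⁴ = 4π(3.97×10⁸)² × 5.67×10⁻⁸ × (3940)⁴ = 2.71×10²⁵ W.
S = L/(4πd²) = 0.763 W m⁻².
Energy balance: absorbed = emitted ⇒ πR²·S(1−A) = 4πR²·σT_eq⁴, so T_eq⁴ = S(1−A)/(4σ).
T_eq = [0.763 × 0.47 / (4 × 5.67×10⁻⁸)]^(1/4) = (1.58×10⁶)^(1/4) = 35.5 K.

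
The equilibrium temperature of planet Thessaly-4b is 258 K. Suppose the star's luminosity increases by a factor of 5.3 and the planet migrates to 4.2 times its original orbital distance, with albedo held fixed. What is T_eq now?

T_eq ≈ 191 K

T_eq ∝ L^(1/4) · d^(−1/2).
T′ = 258 × 5.3^(1/4) / 4.2^(1/2) = 191 K.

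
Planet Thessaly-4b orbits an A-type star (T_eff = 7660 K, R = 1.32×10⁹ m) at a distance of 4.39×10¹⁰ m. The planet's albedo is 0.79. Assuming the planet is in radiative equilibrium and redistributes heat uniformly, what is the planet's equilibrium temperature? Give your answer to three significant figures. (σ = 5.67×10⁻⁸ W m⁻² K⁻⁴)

T_eq ≈ 636 K

L = 4πR_⋆²σT_⋆⁴ = 4π(1.32×10⁹)² × 5.67×10⁻⁸ × (7660)⁴ = 4.27×10²⁷ W.
S = L/(4πd²) = 1.76×10⁵ W m⁻².
Energy balance: absorbed = emitted ⇒ πR²·S(1−A) = 4πR²·σT_eq⁴, so T_eq⁴ = S(1−A)/(4σ).
T_eq = [1.76×10⁵ × 0.21 / (4 × 5.67×10⁻⁸)]^(1/4) = (1.63×10¹¹)^(1/4) = 636 K.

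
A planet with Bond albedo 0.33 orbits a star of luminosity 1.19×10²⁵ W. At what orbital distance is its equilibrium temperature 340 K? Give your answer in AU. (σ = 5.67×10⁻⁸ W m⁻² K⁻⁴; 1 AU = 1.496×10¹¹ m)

From T_eq⁴ = L(1−A)/(16πσd²): d = √[L(1−A)/(16πσT_eq⁴)].
d = √[1.19×10²⁵ × 0.67 / (16π × 5.67×10⁻⁸ × (340)⁴)] = 1.45×10¹⁰ m = 0.0967 AU.

d ≈ 0.0967 AU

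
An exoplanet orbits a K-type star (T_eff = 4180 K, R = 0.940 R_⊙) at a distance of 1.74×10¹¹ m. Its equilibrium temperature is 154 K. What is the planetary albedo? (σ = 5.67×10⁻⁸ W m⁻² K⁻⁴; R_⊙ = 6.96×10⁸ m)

A ≈ 0.48

R_⋆ = 0.940 × 6.96×10⁸ = 6.54×10⁸ m.
L = 4πR_⋆²σT_⋆⁴ = 4π(6.54×10⁸)² × 5.67×10⁻⁸ × (4180)⁴ = 9.31×10²⁵ W.
S = L/(4πd²) = 245 W m⁻².
From T_eq⁴ = S(1−A)/(4σ): 1−A = 4σT_eq⁴/S.
1−A = 4 × 5.67×10⁻⁸ × (154)⁴ / 245 = 0.521.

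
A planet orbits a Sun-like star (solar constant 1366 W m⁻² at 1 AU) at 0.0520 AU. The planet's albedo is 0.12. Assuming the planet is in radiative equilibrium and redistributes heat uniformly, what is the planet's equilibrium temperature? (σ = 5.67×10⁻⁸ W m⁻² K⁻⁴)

Flux at 0.0520 AU: S = 1366/0.0520² = 5.05×10⁵ W m⁻².
Energy balance: absorbed = emitted ⇒ πR²·S(1−A) = 4πR²·σT_eq⁴, so T_eq⁴ = S(1−A)/(4σ).
T_eq = [5.05×10⁵ × 0.88 / (4 × 5.67×10⁻⁸)]^(1/4) = (1.96×10¹²)^(1/4) = 1180 K.

T_eq ≈ 1180 K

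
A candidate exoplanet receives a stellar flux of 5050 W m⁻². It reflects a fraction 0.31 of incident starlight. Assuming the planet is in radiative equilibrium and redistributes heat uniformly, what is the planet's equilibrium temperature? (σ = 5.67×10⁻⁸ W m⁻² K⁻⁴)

Energy balance: absorbed = emitted ⇒ πR²·S(1−A) = 4πR²·σT_eq⁴, so T_eq⁴ = S(1−A)/(4σ).
T_eq = [5050 × 0.69 / (4 × 5.67×10⁻⁸)]^(1/4) = (1.54×10¹⁰)^(1/4) = 352 K.

T_eq ≈ 352 K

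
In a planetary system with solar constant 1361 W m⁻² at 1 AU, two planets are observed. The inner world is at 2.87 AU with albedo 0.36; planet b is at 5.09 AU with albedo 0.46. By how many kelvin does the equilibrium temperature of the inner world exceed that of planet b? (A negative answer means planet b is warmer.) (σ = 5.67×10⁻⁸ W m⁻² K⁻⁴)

ΔT ≈ 41.2 K

T_eq = [S₀(1−A)/(4σd²)]^(1/4), so T ∝ (1−A)^(1/4) / √d.
T₁ = [1361×0.64/(4×5.67×10⁻⁸×2.87²)]^(1/4) = 146.95 K.
T₂ = [1361×0.54/(4×5.67×10⁻⁸×5.09²)]^(1/4) = 105.75 K.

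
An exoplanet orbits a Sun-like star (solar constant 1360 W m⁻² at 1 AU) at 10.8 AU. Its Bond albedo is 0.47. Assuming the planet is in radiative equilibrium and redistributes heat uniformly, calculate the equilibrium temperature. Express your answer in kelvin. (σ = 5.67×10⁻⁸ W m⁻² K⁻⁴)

Flux at 10.8 AU: S = 1360/10.8² = 11.7 W m⁻².
Energy balance: absorbed = emitted ⇒ πR²·S(1−A) = 4πR²·σT_eq⁴, so T_eq⁴ = S(1−A)/(4σ).
T_eq = [11.7 × 0.53 / (4 × 5.67×10⁻⁸)]^(1/4) = (2.72×10⁷)^(1/4) = 72.2 K.

T_eq ≈ 72.2 K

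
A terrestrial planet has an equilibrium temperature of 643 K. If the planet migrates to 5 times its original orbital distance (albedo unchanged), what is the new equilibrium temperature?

T_eq ∝ L^(1/4) · d^(−1/2).
T′ = 643 / 5^(1/2) = 288 K.

T_eq ≈ 288 K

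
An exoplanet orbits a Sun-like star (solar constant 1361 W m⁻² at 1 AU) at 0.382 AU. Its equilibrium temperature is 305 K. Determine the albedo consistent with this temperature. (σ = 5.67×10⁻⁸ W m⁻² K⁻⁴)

Flux at 0.382 AU: S = 1361/0.382² = 9330 W m⁻².
From T_eq⁴ = S(1−A)/(4σ): 1−A = 4σT_eq⁴/S.
1−A = 4 × 5.67×10⁻⁸ × (305)⁴ / 9330 = 0.210.

A ≈ 0.79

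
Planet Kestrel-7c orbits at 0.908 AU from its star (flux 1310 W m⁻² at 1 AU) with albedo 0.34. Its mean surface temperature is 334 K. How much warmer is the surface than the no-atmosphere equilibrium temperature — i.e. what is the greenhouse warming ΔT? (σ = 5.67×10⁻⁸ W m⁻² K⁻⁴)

ΔT ≈ 73.2 K

S = 1310/0.908² = 1589 W m⁻².
T_eq = [S(1−A)/(4σ)]^(1/4) = [1589×0.66/(4×5.67×10⁻⁸)]^(1/4) = 260.8 K.
ΔT = T_surf − T_eq = 334 − 260.8.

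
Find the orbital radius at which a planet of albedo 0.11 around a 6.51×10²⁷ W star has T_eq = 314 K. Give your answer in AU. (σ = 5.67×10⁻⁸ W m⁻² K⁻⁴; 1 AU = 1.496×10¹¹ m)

d ≈ 3.06 AU

From T_eq⁴ = L(1−A)/(16πσd²): d = √[L(1−A)/(16πσT_eq⁴)].
d = √[6.51×10²⁷ × 0.89 / (16π × 5.67×10⁻⁸ × (314)⁴)] = 4.57×10¹¹ m = 3.06 AU.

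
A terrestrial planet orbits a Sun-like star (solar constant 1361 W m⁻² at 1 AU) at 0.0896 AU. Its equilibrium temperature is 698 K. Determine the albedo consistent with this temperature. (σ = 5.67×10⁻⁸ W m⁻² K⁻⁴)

Flux at 0.0896 AU: S = 1361/0.0896² = 1.70×10⁵ W m⁻².
From T_eq⁴ = S(1−A)/(4σ): 1−A = 4σT_eq⁴/S.
1−A = 4 × 5.67×10⁻⁸ × (698)⁴ / 1.70×10⁵ = 0.318.

A ≈ 0.68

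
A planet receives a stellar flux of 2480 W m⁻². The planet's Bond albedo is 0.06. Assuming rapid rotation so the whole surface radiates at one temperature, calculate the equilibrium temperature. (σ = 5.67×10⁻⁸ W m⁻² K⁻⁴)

Energy balance: absorbed = emitted ⇒ πR²·S(1−A) = 4πR²·σT_eq⁴, so T_eq⁴ = S(1−A)/(4σ).
T_eq = [2480 × 0.94 / (4 × 5.67×10⁻⁸)]^(1/4) = (1.03×10¹⁰)^(1/4) = 318 K.

T_eq ≈ 318 K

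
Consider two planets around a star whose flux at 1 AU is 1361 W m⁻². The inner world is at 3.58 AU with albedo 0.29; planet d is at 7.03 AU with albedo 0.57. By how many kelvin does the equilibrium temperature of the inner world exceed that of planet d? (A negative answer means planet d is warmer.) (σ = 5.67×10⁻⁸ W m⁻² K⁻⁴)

ΔT ≈ 50.0 K

T_eq = [S₀(1−A)/(4σd²)]^(1/4), so T ∝ (1−A)^(1/4) / √d.
T₁ = [1361×0.71/(4×5.67×10⁻⁸×3.58²)]^(1/4) = 135.03 K.
T₂ = [1361×0.43/(4×5.67×10⁻⁸×7.03²)]^(1/4) = 85.00 K.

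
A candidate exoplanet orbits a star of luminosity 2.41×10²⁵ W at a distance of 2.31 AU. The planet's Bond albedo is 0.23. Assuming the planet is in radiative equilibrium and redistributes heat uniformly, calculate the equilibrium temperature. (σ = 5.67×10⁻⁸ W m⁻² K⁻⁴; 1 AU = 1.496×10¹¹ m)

T_eq ≈ 85.9 K

d = 2.31 AU = 3.46×10¹¹ m.
Flux: S = L/(4πd²) = 2.41×10²⁵/(4π×(3.46×10¹¹)²) = 16.1 W m⁻².
Energy balance: absorbed = emitted ⇒ πR²·S(1−A) = 4πR²·σT_eq⁴, so T_eq⁴ = S(1−A)/(4σ).
T_eq = [16.1 × 0.77 / (4 × 5.67×10⁻⁸)]^(1/4) = (5.45×10⁷)^(1/4) = 85.9 K.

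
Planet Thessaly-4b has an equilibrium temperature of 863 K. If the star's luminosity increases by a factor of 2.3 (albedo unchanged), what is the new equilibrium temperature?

T_eq ≈ 1060 K

T_eq ∝ L^(1/4) · d^(−1/2).
T′ = 863 × 2.3^(1/4) = 1060 K.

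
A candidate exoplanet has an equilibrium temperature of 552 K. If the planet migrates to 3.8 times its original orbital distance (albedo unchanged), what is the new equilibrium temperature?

T_eq ∝ L^(1/4) · d^(−1/2).
T′ = 552 / 3.8^(1/2) = 283 K.

T_eq ≈ 283 K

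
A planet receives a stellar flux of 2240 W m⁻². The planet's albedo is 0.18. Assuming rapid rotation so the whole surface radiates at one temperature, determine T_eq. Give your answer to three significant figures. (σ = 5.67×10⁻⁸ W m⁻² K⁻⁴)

Energy balance: absorbed = emitted ⇒ πR²·S(1−A) = 4πR²·σT_eq⁴, so T_eq⁴ = S(1−A)/(4σ).
T_eq = [2240 × 0.82 / (4 × 5.67×10⁻⁸)]^(1/4) = (8.10×10⁹)^(1/4) = 300 K.

T_eq ≈ 300 K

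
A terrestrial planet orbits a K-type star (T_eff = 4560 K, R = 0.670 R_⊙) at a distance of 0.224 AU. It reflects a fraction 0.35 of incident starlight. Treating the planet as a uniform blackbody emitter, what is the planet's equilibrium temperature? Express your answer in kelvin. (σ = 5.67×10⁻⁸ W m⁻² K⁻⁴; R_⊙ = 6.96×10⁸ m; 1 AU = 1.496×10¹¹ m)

R_⋆ = 0.670 × 6.96×10⁸ = 4.66×10⁸ m.
d = 0.224 AU = 3.35×10¹⁰ m.
L = 4πR_⋆²σT_⋆⁴ = 4π(4.66×10⁸)² × 5.67×10⁻⁸ × (4560)⁴ = 6.70×10²⁵ W.
S = L/(4πd²) = 4750 W m⁻².
Energy balance: absorbed = emitted ⇒ πR²·S(1−A) = 4πR²·σT_eq⁴, so T_eq⁴ = S(1−A)/(4σ).
T_eq = [4750 × 0.65 / (4 × 5.67×10⁻⁸)]^(1/4) = (1.36×10¹⁰)^(1/4) = 342 K.

T_eq ≈ 342 K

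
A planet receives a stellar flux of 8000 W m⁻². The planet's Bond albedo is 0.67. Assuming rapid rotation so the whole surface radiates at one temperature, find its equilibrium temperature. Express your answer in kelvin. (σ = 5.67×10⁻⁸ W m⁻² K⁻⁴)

Energy balance: absorbed = emitted ⇒ πR²·S(1−A) = 4πR²·σT_eq⁴, so T_eq⁴ = S(1−A)/(4σ).
T_eq = [8000 × 0.33 / (4 × 5.67×10⁻⁸)]^(1/4) = (1.16×10¹⁰)^(1/4) = 328 K.

T_eq ≈ 328 K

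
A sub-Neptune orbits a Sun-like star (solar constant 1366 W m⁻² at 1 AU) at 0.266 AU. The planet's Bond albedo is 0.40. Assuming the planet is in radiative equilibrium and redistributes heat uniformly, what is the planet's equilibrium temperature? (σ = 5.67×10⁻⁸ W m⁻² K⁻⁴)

Flux at 0.266 AU: S = 1366/0.266² = 1.93×10⁴ W m⁻².
Energy balance: absorbed = emitted ⇒ πR²·S(1−A) = 4πR²·σT_eq⁴, so T_eq⁴ = S(1−A)/(4σ).
T_eq = [1.93×10⁴ × 0.60 / (4 × 5.67×10⁻⁸)]^(1/4) = (5.11×10¹⁰)^(1/4) = 475 K.

T_eq ≈ 475 K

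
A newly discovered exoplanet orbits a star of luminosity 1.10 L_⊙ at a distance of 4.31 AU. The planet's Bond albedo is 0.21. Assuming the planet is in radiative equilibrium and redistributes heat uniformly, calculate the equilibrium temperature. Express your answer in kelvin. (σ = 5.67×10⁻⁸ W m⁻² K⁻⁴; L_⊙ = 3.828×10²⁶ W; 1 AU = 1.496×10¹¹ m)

d = 4.31 AU = 6.45×10¹¹ m.
L = 1.10 × 3.828×10²⁶ = 4.21×10²⁶ W.
Flux: S = L/(4πd²) = 4.21×10²⁶/(4π×(6.45×10¹¹)²) = 80.6 W m⁻².
Energy balance: absorbed = emitted ⇒ πR²·S(1−A) = 4πR²·σT_eq⁴, so T_eq⁴ = S(1−A)/(4σ).
T_eq = [80.6 × 0.79 / (4 × 5.67×10⁻⁸)]^(1/4) = (2.81×10⁸)^(1/4) = 129 K.

T_eq ≈ 129 K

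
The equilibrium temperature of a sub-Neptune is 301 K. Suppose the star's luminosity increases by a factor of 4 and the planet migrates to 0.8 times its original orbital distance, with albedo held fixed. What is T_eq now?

T_eq ≈ 476 K

T_eq ∝ L^(1/4) · d^(−1/2).
T′ = 301 × 4^(1/4) / 0.8^(1/2) = 476 K.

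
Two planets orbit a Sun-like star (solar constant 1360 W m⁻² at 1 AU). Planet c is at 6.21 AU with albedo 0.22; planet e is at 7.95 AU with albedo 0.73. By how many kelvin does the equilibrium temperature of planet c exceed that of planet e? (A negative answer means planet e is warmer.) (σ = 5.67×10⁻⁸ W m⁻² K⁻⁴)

T_eq = [S₀(1−A)/(4σd²)]^(1/4), so T ∝ (1−A)^(1/4) / √d.
T₁ = [1360×0.78/(4×5.67×10⁻⁸×6.21²)]^(1/4) = 104.94 K.
T₂ = [1360×0.27/(4×5.67×10⁻⁸×7.95²)]^(1/4) = 71.14 K.

ΔT ≈ 33.8 K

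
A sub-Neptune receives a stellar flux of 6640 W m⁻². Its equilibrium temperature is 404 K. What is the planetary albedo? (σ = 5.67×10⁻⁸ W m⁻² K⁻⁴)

A ≈ 0.09

From T_eq⁴ = S(1−A)/(4σ): 1−A = 4σT_eq⁴/S.
1−A = 4 × 5.67×10⁻⁸ × (404)⁴ / 6640 = 0.910.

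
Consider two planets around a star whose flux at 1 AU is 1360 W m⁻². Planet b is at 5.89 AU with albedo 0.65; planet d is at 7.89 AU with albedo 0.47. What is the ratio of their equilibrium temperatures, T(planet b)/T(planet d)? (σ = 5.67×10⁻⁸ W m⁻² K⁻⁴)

T₁/T₂ ≈ 1.043

T_eq = [S₀(1−A)/(4σd²)]^(1/4), so T ∝ (1−A)^(1/4) / √d.
T₁ = [1360×0.35/(4×5.67×10⁻⁸×5.89²)]^(1/4) = 88.19 K.
T₂ = [1360×0.53/(4×5.67×10⁻⁸×7.89²)]^(1/4) = 84.53 K.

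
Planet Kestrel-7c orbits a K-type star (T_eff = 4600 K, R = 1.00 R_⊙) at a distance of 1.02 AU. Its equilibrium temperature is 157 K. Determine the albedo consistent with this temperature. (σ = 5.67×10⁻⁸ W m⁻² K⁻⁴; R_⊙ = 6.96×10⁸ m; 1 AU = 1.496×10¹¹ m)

A ≈ 0.74

R_⋆ = 1.00 × 6.96×10⁸ = 6.96×10⁸ m.
d = 1.02 AU = 1.53×10¹¹ m.
L = 4πR_⋆²σT_⋆⁴ = 4π(6.96×10⁸)² × 5.67×10⁻⁸ × (4600)⁴ = 1.55×10²⁶ W.
S = L/(4πd²) = 528 W m⁻².
From T_eq⁴ = S(1−A)/(4σ): 1−A = 4σT_eq⁴/S.
1−A = 4 × 5.67×10⁻⁸ × (157)⁴ / 528 = 0.261.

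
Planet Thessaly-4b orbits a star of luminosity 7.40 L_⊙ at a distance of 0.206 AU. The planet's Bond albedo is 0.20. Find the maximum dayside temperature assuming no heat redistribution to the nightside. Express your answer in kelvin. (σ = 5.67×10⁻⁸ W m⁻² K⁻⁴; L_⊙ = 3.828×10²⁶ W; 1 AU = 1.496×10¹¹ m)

d = 0.206 AU = 3.08×10¹⁰ m.
L = 7.40 × 3.828×10²⁶ = 2.83×10²⁷ W.
Flux: S = L/(4πd²) = 2.83×10²⁷/(4π×(3.08×10¹⁰)²) = 2.37×10⁵ W m⁻².
With no redistribution each surface element balances locally: S(1−A) = σT⁴.
T = [2.37×10⁵ × 0.80 / 5.67×10⁻⁸]^(1/4) = (3.35×10¹²)^(1/4) = 1350 K.

T_ss ≈ 1350 K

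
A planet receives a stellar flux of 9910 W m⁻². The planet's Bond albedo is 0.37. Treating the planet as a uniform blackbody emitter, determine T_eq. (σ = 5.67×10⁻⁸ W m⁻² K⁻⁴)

Energy balance: absorbed = emitted ⇒ πR²·S(1−A) = 4πR²·σT_eq⁴, so T_eq⁴ = S(1−A)/(4σ).
T_eq = [9910 × 0.63 / (4 × 5.67×10⁻⁸)]^(1/4) = (2.75×10¹⁰)^(1/4) = 407 K.

T_eq ≈ 407 K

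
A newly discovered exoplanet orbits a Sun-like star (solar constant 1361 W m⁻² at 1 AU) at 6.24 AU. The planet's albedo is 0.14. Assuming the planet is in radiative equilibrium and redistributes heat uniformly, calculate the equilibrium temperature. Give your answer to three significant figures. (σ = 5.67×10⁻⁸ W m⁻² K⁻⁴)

T_eq ≈ 107 K

Flux at 6.24 AU: S = 1361/6.24² = 35.0 W m⁻².
Energy balance: absorbed = emitted ⇒ πR²·S(1−A) = 4πR²·σT_eq⁴, so T_eq⁴ = S(1−A)/(4σ).
T_eq = [35.0 × 0.86 / (4 × 5.67×10⁻⁸)]^(1/4) = (1.33×10⁸)^(1/4) = 107 K.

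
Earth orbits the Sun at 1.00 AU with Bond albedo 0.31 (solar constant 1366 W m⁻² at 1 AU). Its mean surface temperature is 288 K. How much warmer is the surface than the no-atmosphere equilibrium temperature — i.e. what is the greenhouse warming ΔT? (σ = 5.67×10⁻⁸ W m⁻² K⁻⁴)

ΔT ≈ 34.1 K

S = 1366/1.00² = 1366 W m⁻².
T_eq = [S(1−A)/(4σ)]^(1/4) = [1366×0.69/(4×5.67×10⁻⁸)]^(1/4) = 253.9 K.
ΔT = T_surf − T_eq = 288 − 253.9.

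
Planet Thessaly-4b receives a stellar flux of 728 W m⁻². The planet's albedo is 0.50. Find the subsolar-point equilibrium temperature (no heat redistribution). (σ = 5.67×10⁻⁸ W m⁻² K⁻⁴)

At the subsolar point the surface absorbs S(1−A) and emits σT⁴ per unit area — no factor of 4, since only the local patch is in balance.
T = [728 × 0.50 / 5.67×10⁻⁸]^(1/4) = (6.42×10⁹)^(1/4) = 283 K.

T_ss ≈ 283 K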